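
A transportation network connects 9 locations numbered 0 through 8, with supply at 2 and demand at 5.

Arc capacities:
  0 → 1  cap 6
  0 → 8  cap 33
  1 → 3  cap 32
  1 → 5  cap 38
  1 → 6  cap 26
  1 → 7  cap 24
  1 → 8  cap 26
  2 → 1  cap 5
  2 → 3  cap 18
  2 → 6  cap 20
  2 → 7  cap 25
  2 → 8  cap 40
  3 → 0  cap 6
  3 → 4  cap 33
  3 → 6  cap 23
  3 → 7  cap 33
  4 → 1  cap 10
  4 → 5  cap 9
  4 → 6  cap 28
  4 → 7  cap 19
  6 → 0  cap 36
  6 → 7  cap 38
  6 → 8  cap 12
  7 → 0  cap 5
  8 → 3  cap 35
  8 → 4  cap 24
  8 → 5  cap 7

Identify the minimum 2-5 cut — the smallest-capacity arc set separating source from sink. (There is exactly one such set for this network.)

Min-cut arcs: {(0,1), (2,1), (4,1), (4,5), (8,5)} (total capacity 37)

augment #1: 2→1→5 push 5
augment #2: 2→8→5 push 7
augment #3: 2→3→4→5 push 9
augment #4: 2→3→0→1→5 push 6
augment #5: 2→3→4→1→5 push 3
augment #6: 2→8→4→1→5 push 7
max flow = 37; residual-reachable set from 2 gives S-side
cut edges (S→T): {(0,1), (2,1), (4,1), (4,5), (8,5)} total cap 37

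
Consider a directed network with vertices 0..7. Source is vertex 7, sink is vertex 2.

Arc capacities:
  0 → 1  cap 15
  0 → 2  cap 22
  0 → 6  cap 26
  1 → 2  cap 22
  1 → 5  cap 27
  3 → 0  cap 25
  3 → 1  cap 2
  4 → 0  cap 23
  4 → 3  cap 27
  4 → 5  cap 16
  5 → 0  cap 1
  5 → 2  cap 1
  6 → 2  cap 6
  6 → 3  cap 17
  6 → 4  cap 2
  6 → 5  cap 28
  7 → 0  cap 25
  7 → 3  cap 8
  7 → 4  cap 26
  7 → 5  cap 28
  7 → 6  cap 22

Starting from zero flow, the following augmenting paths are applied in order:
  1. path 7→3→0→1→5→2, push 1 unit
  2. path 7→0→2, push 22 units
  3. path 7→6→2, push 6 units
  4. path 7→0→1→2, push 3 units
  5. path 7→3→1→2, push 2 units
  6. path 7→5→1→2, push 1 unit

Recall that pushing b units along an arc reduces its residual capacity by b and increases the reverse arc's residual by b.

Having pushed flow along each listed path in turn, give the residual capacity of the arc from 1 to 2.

after path 1 (7→3→0→1→5→2, push 1): res(1,2)=22
after path 2 (7→0→2, push 22): res(1,2)=22
after path 3 (7→6→2, push 6): res(1,2)=22
after path 4 (7→0→1→2, push 3): res(1,2)=19
after path 5 (7→3→1→2, push 2): res(1,2)=17
after path 6 (7→5→1→2, push 1): res(1,2)=16

Residual capacity of (1,2): 16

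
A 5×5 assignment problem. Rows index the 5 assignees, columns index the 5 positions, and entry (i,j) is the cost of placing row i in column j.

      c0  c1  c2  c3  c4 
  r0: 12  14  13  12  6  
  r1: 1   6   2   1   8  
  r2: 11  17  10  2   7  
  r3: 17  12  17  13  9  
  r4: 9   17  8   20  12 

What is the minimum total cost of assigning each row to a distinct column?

Minimum assignment cost: 29

optimal assignment: row0→col4 (cost 6), row1→col0 (cost 1), row2→col3 (cost 2), row3→col1 (cost 12), row4→col2 (cost 8)
total = 6 + 1 + 2 + 12 + 8 = 29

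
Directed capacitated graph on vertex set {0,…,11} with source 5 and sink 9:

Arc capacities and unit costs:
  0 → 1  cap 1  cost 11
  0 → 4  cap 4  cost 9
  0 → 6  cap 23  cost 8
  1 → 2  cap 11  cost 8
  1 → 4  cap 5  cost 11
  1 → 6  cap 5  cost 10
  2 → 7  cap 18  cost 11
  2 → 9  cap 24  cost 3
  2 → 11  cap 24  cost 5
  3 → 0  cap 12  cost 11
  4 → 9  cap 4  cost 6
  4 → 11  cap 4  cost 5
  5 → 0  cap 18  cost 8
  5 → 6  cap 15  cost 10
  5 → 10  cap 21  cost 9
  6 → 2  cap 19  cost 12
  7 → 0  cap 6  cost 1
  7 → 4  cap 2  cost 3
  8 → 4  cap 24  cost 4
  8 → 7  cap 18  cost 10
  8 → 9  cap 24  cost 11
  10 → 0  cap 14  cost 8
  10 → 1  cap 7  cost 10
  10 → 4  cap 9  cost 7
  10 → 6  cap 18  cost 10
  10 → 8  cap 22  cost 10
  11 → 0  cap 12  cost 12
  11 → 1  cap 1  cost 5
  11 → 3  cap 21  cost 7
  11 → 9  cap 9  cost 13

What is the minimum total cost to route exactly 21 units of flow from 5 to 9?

Minimum cost for 21 units: 523

shortest-cost path #1: 5→10→4→9 push 4 @ unit cost 22 (adds 88)
shortest-cost path #2: 5→6→2→9 push 15 @ unit cost 25 (adds 375)
shortest-cost path #3: 5→10→1→2→9 push 2 @ unit cost 30 (adds 60)
total cost = 523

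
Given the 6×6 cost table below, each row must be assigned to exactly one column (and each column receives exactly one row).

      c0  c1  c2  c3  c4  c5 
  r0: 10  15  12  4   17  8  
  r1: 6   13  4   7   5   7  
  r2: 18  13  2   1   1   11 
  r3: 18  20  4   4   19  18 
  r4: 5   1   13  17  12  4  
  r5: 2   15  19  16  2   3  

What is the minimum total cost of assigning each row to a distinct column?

Minimum assignment cost: 19

one of 2 optimal assignments: row0→col3 (cost 4), row1→col0 (cost 6), row2→col4 (cost 1), row3→col2 (cost 4), row4→col1 (cost 1), row5→col5 (cost 3)
total = 4 + 6 + 1 + 4 + 1 + 3 = 19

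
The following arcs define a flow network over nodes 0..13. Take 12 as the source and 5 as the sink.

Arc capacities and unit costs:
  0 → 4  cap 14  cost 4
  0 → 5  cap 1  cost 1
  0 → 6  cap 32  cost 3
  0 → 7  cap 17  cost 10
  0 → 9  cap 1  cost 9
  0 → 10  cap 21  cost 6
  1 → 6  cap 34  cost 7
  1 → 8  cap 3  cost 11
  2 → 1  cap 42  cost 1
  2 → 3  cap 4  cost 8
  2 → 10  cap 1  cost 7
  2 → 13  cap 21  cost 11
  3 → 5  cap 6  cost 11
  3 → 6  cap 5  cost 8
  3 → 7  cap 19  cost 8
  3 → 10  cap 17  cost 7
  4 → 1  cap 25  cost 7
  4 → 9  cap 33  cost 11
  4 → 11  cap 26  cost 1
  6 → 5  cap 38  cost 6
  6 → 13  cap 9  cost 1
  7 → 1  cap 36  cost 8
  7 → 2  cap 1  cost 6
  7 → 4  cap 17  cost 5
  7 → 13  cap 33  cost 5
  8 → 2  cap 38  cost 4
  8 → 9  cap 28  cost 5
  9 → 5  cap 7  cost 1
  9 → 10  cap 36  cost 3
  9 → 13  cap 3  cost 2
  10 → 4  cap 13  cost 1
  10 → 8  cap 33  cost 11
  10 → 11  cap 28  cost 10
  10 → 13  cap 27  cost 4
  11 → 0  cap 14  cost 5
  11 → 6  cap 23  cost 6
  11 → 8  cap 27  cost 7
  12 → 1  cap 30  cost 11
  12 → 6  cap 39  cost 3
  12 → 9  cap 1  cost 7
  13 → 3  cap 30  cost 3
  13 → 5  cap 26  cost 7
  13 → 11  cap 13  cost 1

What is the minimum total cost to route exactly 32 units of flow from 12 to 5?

shortest-cost path #1: 12→9→5 push 1 @ unit cost 8 (adds 8)
shortest-cost path #2: 12→6→5 push 31 @ unit cost 9 (adds 279)
total cost = 287

Minimum cost for 32 units: 287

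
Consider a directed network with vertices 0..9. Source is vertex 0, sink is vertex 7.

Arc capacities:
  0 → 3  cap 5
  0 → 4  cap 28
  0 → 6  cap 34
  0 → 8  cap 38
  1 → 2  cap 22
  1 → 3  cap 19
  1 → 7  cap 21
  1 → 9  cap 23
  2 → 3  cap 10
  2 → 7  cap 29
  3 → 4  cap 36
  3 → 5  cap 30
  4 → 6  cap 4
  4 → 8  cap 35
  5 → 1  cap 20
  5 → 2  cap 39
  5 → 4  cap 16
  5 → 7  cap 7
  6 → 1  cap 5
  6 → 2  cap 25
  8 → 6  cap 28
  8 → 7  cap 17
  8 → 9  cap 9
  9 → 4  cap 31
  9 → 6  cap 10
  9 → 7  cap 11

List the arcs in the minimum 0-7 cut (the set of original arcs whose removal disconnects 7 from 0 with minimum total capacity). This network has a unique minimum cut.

augment #1: 0→8→7 push 17
augment #2: 0→3→5→7 push 5
augment #3: 0→6→1→7 push 5
augment #4: 0→6→2→7 push 25
augment #5: 0→8→9→7 push 9
max flow = 61; residual-reachable set from 0 gives S-side
cut edges (S→T): {(0,3), (6,1), (6,2), (8,7), (8,9)} total cap 61

Min-cut arcs: {(0,3), (6,1), (6,2), (8,7), (8,9)} (total capacity 61)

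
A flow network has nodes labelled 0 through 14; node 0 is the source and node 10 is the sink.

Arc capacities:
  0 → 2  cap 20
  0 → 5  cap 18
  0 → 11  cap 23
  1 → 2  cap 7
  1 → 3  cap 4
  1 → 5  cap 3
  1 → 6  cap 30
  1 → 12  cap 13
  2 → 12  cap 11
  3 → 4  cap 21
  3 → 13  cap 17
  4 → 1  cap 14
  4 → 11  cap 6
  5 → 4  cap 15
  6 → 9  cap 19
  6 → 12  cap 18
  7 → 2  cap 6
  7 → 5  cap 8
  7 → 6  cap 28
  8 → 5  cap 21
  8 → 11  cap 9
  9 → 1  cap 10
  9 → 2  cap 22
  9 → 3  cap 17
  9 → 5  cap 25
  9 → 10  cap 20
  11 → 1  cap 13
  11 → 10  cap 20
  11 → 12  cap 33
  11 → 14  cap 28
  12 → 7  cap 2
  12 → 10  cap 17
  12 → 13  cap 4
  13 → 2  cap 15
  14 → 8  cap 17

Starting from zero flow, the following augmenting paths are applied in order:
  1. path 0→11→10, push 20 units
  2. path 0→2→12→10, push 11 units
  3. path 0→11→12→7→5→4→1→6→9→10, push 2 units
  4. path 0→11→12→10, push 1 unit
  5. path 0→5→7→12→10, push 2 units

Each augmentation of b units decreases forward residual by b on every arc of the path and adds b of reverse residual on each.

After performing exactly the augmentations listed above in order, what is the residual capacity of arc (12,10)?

after path 1 (0→11→10, push 20): res(12,10)=17
after path 2 (0→2→12→10, push 11): res(12,10)=6
after path 3 (0→11→12→7→5→4→1→6→9→10, push 2): res(12,10)=6
after path 4 (0→11→12→10, push 1): res(12,10)=5
after path 5 (0→5→7→12→10, push 2): res(12,10)=3

Residual capacity of (12,10): 3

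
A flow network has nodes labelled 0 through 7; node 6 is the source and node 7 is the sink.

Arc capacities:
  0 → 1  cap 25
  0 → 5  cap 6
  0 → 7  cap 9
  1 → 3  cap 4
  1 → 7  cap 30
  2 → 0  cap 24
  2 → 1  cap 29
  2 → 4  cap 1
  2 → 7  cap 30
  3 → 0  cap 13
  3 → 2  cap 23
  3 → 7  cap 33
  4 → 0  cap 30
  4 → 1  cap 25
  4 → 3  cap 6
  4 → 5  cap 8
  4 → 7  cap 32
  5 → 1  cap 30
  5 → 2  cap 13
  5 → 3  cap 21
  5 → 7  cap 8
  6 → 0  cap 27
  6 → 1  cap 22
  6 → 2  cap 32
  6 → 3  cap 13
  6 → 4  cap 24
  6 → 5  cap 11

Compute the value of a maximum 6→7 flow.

Maximum flow value: 128

augment #1: 6→0→7 bottleneck 9, total now 9
augment #2: 6→1→7 bottleneck 22, total now 31
augment #3: 6→2→7 bottleneck 30, total now 61
augment #4: 6→3→7 bottleneck 13, total now 74
augment #5: 6→4→7 bottleneck 24, total now 98
augment #6: 6→5→7 bottleneck 8, total now 106
augment #7: 6→0→1→7 bottleneck 8, total now 114
augment #8: 6→2→4→7 bottleneck 1, total now 115
augment #9: 6→5→3→7 bottleneck 3, total now 118
augment #10: 6→0→1→3→7 bottleneck 4, total now 122
augment #11: 6→0→5→3→7 bottleneck 6, total now 128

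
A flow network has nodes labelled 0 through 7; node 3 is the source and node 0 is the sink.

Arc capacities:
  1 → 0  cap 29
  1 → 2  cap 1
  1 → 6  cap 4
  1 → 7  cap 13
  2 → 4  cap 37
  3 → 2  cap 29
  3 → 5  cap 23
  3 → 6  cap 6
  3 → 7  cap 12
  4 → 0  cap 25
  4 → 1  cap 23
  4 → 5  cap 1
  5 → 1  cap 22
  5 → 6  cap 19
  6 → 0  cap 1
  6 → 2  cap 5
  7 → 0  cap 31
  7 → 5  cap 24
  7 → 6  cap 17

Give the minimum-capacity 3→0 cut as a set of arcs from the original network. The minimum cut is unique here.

Min-cut arcs: {(3,2), (3,7), (5,1), (6,0), (6,2)} (total capacity 69)

augment #1: 3→6→0 push 1
augment #2: 3→7→0 push 12
augment #3: 3→2→4→0 push 25
augment #4: 3→5→1→0 push 22
augment #5: 3→2→4→1→0 push 4
augment #6: 3→6→2→4→1→0 push 3
augment #7: 3→6→2→4→1→7→0 push 2
max flow = 69; residual-reachable set from 3 gives S-side
cut edges (S→T): {(3,2), (3,7), (5,1), (6,0), (6,2)} total cap 69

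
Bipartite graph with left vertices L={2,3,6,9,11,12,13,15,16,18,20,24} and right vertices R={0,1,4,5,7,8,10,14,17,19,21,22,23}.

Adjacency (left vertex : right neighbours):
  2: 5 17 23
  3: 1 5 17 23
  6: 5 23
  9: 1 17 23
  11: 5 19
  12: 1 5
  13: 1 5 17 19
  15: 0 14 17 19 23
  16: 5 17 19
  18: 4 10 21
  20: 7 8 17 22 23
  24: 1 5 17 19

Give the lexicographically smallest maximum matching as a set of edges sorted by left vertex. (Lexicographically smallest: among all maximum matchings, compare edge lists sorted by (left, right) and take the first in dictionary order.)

Lex-smallest maximum matching: {(2,5), (3,1), (6,23), (9,17), (11,19), (15,0), (18,4), (20,7)}

|M| = 8 (so the lex-smallest maximum matching has 8 edges)
process left vertices in ascending order; for each, take the smallest-labelled available neighbour that still permits 8 edges overall, or leave it unmatched if none does
lex-smallest matching: {2-5, 3-1, 6-23, 9-17, 11-19, 15-0, 18-4, 20-7}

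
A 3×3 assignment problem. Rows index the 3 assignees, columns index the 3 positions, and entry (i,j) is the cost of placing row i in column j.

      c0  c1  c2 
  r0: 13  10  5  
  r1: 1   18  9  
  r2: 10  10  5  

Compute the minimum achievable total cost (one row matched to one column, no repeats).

one of 2 optimal assignments: row0→col1 (cost 10), row1→col0 (cost 1), row2→col2 (cost 5)
total = 10 + 1 + 5 = 16

Minimum assignment cost: 16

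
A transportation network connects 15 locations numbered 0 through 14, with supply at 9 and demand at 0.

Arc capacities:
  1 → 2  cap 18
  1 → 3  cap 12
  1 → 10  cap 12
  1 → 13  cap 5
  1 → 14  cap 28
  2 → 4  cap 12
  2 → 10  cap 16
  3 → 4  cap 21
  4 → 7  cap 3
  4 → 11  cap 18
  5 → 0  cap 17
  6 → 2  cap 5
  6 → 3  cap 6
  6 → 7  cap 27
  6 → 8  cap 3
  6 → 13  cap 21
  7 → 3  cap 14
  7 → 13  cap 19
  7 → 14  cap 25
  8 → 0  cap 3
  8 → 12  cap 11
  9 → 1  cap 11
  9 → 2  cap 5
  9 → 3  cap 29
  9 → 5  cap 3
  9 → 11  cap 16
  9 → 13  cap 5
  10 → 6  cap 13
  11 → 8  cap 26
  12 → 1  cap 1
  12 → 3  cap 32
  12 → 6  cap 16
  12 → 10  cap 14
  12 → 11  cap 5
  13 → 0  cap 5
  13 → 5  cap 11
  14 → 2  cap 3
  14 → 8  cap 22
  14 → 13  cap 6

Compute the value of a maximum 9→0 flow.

Maximum flow value: 22

augment #1: 9→5→0 bottleneck 3, total now 3
augment #2: 9→13→0 bottleneck 5, total now 8
augment #3: 9→11→8→0 bottleneck 3, total now 11
augment #4: 9→1→13→5→0 bottleneck 5, total now 16
augment #5: 9→1→14→13→5→0 bottleneck 6, total now 22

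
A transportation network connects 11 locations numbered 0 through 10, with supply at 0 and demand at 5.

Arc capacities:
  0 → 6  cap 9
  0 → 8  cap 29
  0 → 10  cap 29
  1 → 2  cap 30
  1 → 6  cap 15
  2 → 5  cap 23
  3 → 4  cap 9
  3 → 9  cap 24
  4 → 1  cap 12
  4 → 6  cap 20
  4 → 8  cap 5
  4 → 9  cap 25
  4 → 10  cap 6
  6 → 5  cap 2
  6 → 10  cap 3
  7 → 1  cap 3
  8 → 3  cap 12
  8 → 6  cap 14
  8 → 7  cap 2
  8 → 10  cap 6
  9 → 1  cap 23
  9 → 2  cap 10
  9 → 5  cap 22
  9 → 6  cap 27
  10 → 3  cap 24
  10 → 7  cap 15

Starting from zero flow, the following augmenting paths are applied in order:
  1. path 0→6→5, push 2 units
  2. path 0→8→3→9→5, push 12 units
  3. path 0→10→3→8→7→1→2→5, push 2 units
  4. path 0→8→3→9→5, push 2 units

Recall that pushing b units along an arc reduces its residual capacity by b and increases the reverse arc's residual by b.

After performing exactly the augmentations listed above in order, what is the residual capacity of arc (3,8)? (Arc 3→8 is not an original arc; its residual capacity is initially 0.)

after path 1 (0→6→5, push 2): res(3,8)=0
after path 2 (0→8→3→9→5, push 12): res(3,8)=12
after path 3 (0→10→3→8→7→1→2→5, push 2): res(3,8)=10
after path 4 (0→8→3→9→5, push 2): res(3,8)=12

Residual capacity of (3,8): 12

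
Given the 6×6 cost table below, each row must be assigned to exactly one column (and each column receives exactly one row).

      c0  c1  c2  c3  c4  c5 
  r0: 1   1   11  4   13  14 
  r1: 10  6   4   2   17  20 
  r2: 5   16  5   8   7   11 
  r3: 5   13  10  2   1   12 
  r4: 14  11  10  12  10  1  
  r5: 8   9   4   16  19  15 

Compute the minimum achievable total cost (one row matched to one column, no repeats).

optimal assignment: row0→col1 (cost 1), row1→col3 (cost 2), row2→col0 (cost 5), row3→col4 (cost 1), row4→col5 (cost 1), row5→col2 (cost 4)
total = 1 + 2 + 5 + 1 + 1 + 4 = 14

Minimum assignment cost: 14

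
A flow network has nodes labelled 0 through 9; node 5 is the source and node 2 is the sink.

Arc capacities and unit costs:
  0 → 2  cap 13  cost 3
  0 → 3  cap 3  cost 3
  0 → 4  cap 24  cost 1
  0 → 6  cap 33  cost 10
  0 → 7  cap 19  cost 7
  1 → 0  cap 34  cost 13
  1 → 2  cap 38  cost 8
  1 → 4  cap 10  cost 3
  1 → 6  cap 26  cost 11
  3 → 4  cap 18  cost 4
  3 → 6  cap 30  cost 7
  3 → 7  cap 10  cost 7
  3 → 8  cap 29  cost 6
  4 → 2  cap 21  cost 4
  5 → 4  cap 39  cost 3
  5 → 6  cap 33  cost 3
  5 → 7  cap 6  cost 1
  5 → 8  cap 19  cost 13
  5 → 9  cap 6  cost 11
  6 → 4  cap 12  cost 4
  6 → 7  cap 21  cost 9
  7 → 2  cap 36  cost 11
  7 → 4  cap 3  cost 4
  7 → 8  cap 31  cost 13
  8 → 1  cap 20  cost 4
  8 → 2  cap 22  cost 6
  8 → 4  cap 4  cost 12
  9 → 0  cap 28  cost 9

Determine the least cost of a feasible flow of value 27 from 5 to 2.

shortest-cost path #1: 5→4→2 push 21 @ unit cost 7 (adds 147)
shortest-cost path #2: 5→7→2 push 6 @ unit cost 12 (adds 72)
total cost = 219

Minimum cost for 27 units: 219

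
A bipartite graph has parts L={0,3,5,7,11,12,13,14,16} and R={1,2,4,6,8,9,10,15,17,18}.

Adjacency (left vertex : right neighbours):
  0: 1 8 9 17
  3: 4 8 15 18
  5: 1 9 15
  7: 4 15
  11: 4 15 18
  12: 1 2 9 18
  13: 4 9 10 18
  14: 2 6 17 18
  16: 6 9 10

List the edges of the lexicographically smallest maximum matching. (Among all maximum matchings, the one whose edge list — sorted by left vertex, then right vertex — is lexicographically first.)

Lex-smallest maximum matching: {(0,1), (3,4), (5,9), (7,15), (11,18), (12,2), (13,10), (14,17), (16,6)}

|M| = 9 (so the lex-smallest maximum matching has 9 edges)
process left vertices in ascending order; for each, take the smallest-labelled available neighbour that still permits 9 edges overall, or leave it unmatched if none does
lex-smallest matching: {0-1, 3-4, 5-9, 7-15, 11-18, 12-2, 13-10, 14-17, 16-6}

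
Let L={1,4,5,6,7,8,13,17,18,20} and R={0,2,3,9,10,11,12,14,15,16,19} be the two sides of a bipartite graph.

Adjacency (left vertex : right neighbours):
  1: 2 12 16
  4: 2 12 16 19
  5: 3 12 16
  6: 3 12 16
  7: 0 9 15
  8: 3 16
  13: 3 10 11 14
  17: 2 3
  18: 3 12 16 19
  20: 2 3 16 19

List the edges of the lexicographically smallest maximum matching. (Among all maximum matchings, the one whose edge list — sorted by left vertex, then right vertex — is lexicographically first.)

|M| = 7 (so the lex-smallest maximum matching has 7 edges)
process left vertices in ascending order; for each, take the smallest-labelled available neighbour that still permits 7 edges overall, or leave it unmatched if none does
lex-smallest matching: {1-2, 4-12, 5-3, 6-16, 7-0, 13-10, 18-19}

Lex-smallest maximum matching: {(1,2), (4,12), (5,3), (6,16), (7,0), (13,10), (18,19)}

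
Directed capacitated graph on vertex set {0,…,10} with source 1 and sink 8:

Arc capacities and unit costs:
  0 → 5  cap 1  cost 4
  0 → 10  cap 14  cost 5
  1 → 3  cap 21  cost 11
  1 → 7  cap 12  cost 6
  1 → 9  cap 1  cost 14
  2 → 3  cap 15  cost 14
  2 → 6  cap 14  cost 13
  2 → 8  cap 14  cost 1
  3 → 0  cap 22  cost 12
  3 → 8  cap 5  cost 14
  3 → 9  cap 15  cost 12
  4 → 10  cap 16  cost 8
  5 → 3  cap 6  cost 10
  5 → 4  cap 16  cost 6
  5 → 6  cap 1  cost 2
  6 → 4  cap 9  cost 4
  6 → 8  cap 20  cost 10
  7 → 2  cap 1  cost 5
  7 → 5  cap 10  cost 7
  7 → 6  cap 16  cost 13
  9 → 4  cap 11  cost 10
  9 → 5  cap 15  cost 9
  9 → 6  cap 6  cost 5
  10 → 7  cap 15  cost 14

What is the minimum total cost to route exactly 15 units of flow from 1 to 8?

Minimum cost for 15 units: 394

shortest-cost path #1: 1→7→2→8 push 1 @ unit cost 12 (adds 12)
shortest-cost path #2: 1→3→8 push 5 @ unit cost 25 (adds 125)
shortest-cost path #3: 1→7→5→6→8 push 1 @ unit cost 25 (adds 25)
shortest-cost path #4: 1→7→6→8 push 8 @ unit cost 29 (adds 232)
total cost = 394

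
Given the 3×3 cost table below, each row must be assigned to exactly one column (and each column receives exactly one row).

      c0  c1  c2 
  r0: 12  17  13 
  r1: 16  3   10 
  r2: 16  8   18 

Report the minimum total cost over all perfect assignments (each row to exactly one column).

Minimum assignment cost: 30

optimal assignment: row0→col0 (cost 12), row1→col2 (cost 10), row2→col1 (cost 8)
total = 12 + 10 + 8 = 30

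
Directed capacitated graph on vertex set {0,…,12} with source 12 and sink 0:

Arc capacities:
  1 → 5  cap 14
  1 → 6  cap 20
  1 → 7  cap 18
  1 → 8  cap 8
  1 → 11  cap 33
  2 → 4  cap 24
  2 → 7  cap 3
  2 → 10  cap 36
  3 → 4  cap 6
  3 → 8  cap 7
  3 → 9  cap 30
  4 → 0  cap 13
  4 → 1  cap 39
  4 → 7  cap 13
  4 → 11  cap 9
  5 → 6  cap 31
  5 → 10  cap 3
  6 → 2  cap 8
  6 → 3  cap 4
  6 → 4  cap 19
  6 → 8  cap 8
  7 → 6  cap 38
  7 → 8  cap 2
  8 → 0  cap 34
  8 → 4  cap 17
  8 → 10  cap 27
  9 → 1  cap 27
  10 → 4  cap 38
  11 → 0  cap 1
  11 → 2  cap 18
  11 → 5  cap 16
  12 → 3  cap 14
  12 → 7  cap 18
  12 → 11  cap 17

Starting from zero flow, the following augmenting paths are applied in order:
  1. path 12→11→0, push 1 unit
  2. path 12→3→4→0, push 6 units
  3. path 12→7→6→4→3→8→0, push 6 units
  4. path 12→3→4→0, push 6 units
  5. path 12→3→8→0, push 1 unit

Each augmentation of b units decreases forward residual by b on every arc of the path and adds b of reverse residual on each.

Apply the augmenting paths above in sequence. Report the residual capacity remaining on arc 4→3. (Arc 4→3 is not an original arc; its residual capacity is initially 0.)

after path 1 (12→11→0, push 1): res(4,3)=0
after path 2 (12→3→4→0, push 6): res(4,3)=6
after path 3 (12→7→6→4→3→8→0, push 6): res(4,3)=0
after path 4 (12→3→4→0, push 6): res(4,3)=6
after path 5 (12→3→8→0, push 1): res(4,3)=6

Residual capacity of (4,3): 6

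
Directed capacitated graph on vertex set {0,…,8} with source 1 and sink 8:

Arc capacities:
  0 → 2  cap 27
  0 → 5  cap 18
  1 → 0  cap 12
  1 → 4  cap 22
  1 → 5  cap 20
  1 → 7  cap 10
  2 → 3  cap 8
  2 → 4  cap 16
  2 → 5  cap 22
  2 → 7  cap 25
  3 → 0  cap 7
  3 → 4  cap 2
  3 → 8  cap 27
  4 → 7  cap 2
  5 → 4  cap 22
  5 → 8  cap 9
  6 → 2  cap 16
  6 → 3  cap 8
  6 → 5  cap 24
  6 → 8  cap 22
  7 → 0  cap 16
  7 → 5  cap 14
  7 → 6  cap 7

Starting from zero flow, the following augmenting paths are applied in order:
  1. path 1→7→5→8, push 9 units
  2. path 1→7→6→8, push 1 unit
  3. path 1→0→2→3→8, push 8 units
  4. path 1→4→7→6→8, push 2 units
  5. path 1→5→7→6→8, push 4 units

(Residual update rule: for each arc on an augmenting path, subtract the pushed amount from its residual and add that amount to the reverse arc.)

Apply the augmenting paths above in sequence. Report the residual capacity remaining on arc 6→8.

Residual capacity of (6,8): 15

after path 1 (1→7→5→8, push 9): res(6,8)=22
after path 2 (1→7→6→8, push 1): res(6,8)=21
after path 3 (1→0→2→3→8, push 8): res(6,8)=21
after path 4 (1→4→7→6→8, push 2): res(6,8)=19
after path 5 (1→5→7→6→8, push 4): res(6,8)=15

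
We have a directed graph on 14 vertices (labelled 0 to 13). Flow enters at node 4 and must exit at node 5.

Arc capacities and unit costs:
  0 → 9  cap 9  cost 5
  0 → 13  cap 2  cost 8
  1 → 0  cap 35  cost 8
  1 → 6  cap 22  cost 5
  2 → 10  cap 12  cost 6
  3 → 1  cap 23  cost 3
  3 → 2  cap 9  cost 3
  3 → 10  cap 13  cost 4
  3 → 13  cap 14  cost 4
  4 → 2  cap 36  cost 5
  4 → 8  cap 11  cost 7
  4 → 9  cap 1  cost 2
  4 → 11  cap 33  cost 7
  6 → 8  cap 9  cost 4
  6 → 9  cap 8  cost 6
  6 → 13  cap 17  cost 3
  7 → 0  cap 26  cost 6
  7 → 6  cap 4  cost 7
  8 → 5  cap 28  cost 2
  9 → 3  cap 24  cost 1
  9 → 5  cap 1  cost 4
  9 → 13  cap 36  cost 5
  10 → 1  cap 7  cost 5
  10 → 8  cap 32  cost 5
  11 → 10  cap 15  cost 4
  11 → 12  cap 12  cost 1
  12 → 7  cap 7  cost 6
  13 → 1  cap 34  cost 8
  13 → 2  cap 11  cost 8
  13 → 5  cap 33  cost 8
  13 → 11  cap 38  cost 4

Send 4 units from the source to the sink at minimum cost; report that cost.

Minimum cost for 4 units: 33

shortest-cost path #1: 4→9→5 push 1 @ unit cost 6 (adds 6)
shortest-cost path #2: 4→8→5 push 3 @ unit cost 9 (adds 27)
total cost = 33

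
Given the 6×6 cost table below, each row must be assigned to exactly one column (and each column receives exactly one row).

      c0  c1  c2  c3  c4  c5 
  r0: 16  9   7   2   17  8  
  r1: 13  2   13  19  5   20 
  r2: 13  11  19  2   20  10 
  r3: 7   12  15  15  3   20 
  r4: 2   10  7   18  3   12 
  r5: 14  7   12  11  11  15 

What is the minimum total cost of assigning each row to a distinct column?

optimal assignment: row0→col5 (cost 8), row1→col1 (cost 2), row2→col3 (cost 2), row3→col4 (cost 3), row4→col0 (cost 2), row5→col2 (cost 12)
total = 8 + 2 + 2 + 3 + 2 + 12 = 29

Minimum assignment cost: 29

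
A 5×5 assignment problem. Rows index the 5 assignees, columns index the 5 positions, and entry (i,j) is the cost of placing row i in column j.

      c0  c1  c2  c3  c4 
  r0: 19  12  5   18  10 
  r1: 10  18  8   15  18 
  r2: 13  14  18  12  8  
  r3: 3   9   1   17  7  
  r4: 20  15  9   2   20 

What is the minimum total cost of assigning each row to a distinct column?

one of 2 optimal assignments: row0→col1 (cost 12), row1→col0 (cost 10), row2→col4 (cost 8), row3→col2 (cost 1), row4→col3 (cost 2)
total = 12 + 10 + 8 + 1 + 2 = 33

Minimum assignment cost: 33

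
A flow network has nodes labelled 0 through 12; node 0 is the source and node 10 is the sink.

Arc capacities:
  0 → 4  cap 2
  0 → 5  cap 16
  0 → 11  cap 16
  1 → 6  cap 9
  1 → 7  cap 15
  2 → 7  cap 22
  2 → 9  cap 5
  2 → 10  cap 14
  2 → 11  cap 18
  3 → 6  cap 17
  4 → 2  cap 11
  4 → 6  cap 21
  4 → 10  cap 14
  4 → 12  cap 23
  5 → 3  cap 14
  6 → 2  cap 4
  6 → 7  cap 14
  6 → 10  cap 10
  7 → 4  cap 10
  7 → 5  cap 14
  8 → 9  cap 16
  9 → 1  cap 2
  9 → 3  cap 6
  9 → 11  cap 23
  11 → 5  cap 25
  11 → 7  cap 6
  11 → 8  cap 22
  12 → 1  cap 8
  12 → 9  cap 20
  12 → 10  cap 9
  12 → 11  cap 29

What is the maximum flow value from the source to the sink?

augment #1: 0→4→10 bottleneck 2, total now 2
augment #2: 0→5→3→6→10 bottleneck 10, total now 12
augment #3: 0→11→7→4→10 bottleneck 6, total now 18
augment #4: 0→5→3→6→2→10 bottleneck 4, total now 22
augment #5: 0→11→8→9→1→7→4→10 bottleneck 2, total now 24
augment #6: 0→11→8→9→3→6→7→4→10 bottleneck 2, total now 26

Maximum flow value: 26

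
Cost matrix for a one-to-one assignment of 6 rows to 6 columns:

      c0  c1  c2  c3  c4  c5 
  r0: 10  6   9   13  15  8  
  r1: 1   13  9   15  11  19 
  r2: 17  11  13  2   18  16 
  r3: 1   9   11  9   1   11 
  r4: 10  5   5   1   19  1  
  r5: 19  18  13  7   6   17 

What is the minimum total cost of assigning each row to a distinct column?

Minimum assignment cost: 24

optimal assignment: row0→col1 (cost 6), row1→col0 (cost 1), row2→col3 (cost 2), row3→col4 (cost 1), row4→col5 (cost 1), row5→col2 (cost 13)
total = 6 + 1 + 2 + 1 + 1 + 13 = 24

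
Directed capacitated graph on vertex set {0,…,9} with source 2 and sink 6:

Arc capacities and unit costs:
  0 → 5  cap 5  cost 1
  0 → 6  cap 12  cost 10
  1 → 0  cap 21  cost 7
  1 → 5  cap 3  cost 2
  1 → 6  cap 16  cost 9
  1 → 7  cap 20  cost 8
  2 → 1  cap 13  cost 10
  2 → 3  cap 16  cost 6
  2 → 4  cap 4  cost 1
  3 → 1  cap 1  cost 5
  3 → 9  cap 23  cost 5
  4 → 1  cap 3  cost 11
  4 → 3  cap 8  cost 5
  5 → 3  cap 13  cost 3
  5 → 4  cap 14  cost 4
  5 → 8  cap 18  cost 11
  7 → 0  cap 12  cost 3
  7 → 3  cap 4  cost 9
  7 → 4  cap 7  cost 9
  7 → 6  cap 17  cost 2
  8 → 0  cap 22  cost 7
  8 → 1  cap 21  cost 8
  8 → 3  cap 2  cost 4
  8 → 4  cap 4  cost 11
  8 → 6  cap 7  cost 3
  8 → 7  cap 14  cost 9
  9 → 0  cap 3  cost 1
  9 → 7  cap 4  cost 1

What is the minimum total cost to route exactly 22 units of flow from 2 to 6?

Minimum cost for 22 units: 409

shortest-cost path #1: 2→3→9→7→6 push 4 @ unit cost 14 (adds 56)
shortest-cost path #2: 2→1→6 push 13 @ unit cost 19 (adds 247)
shortest-cost path #3: 2→3→1→6 push 1 @ unit cost 20 (adds 20)
shortest-cost path #4: 2→4→1→6 push 2 @ unit cost 21 (adds 42)
shortest-cost path #5: 2→3→9→0→6 push 2 @ unit cost 22 (adds 44)
total cost = 409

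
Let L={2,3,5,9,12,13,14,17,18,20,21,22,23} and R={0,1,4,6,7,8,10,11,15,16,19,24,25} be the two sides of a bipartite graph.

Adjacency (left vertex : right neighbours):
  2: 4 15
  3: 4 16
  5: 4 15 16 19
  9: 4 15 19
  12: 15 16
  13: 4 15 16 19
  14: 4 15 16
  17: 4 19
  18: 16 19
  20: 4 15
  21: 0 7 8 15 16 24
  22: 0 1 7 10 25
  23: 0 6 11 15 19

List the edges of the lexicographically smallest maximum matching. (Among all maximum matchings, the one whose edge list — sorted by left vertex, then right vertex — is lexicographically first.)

|M| = 7 (so the lex-smallest maximum matching has 7 edges)
process left vertices in ascending order; for each, take the smallest-labelled available neighbour that still permits 7 edges overall, or leave it unmatched if none does
lex-smallest matching: {2-4, 3-16, 5-15, 9-19, 21-0, 22-1, 23-6}

Lex-smallest maximum matching: {(2,4), (3,16), (5,15), (9,19), (21,0), (22,1), (23,6)}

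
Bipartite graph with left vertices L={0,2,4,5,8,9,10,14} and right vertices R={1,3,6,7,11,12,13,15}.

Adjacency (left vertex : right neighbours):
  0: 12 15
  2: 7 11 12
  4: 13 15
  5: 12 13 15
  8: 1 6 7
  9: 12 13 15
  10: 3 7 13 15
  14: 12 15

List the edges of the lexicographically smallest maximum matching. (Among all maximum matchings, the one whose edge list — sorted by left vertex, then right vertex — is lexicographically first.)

Lex-smallest maximum matching: {(0,12), (2,7), (4,13), (5,15), (8,1), (10,3)}

|M| = 6 (so the lex-smallest maximum matching has 6 edges)
process left vertices in ascending order; for each, take the smallest-labelled available neighbour that still permits 6 edges overall, or leave it unmatched if none does
lex-smallest matching: {0-12, 2-7, 4-13, 5-15, 8-1, 10-3}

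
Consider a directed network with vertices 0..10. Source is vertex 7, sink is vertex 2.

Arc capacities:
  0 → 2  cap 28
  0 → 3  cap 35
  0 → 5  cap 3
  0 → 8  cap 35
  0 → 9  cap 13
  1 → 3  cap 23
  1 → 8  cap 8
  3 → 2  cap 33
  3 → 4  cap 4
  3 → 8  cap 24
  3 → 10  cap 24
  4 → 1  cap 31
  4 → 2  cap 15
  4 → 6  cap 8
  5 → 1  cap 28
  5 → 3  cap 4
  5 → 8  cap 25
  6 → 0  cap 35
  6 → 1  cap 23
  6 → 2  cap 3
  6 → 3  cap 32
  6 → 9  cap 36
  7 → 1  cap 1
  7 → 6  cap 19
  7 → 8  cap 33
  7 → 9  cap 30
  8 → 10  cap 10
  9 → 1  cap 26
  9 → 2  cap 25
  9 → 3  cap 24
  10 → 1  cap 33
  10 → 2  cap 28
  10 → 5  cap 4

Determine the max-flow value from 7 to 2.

augment #1: 7→6→2 bottleneck 3, total now 3
augment #2: 7→9→2 bottleneck 25, total now 28
augment #3: 7→1→3→2 bottleneck 1, total now 29
augment #4: 7→6→0→2 bottleneck 16, total now 45
augment #5: 7→8→10→2 bottleneck 10, total now 55
augment #6: 7→9→3→2 bottleneck 5, total now 60

Maximum flow value: 60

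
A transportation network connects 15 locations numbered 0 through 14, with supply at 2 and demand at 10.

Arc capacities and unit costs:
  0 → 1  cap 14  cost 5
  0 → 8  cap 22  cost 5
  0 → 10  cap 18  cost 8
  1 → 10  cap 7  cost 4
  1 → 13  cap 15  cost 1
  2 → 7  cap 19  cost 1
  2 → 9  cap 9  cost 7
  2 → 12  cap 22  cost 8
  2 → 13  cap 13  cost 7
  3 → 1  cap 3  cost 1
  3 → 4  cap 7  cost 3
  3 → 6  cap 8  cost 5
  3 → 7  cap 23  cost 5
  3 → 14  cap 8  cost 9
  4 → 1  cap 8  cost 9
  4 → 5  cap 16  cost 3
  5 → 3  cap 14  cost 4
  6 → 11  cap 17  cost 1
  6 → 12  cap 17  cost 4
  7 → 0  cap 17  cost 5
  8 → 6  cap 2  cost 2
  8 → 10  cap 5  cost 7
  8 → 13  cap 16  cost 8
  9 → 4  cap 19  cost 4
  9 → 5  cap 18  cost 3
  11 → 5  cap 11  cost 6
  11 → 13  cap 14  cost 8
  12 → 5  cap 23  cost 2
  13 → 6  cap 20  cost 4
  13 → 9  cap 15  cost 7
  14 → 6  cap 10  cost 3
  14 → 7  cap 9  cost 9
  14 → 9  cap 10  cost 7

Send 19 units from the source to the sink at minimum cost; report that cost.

Minimum cost for 19 units: 276

shortest-cost path #1: 2→7→0→10 push 17 @ unit cost 14 (adds 238)
shortest-cost path #2: 2→9→5→3→1→10 push 2 @ unit cost 19 (adds 38)
total cost = 276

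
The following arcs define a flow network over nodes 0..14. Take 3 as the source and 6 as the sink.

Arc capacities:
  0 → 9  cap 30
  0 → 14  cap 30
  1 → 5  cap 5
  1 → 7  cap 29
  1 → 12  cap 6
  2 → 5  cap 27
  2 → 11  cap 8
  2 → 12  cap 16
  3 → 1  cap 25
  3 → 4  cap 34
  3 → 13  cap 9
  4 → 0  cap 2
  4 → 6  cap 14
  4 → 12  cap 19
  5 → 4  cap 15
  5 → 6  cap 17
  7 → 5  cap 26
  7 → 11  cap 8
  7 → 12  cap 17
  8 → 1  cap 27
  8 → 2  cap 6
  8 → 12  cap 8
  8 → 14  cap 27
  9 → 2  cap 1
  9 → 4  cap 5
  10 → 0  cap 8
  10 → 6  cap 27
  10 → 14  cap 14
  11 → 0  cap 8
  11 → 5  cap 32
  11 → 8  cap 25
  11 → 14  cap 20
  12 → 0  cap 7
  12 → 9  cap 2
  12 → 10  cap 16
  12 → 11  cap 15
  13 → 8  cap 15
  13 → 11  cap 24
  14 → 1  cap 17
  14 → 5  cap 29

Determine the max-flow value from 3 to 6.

augment #1: 3→4→6 bottleneck 14, total now 14
augment #2: 3→1→5→6 bottleneck 5, total now 19
augment #3: 3→1→7→5→6 bottleneck 12, total now 31
augment #4: 3→1→12→10→6 bottleneck 6, total now 37
augment #5: 3→4→12→10→6 bottleneck 10, total now 47

Maximum flow value: 47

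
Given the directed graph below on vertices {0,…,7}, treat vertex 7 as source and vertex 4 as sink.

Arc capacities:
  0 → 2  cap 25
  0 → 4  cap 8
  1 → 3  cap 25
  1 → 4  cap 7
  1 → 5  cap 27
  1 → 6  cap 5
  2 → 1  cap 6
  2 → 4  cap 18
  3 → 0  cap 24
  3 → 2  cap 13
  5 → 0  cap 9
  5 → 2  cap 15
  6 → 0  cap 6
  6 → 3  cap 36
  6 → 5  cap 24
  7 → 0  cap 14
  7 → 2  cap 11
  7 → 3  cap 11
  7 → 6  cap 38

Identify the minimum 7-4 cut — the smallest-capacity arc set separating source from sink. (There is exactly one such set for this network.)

augment #1: 7→0→4 push 8
augment #2: 7→2→4 push 11
augment #3: 7→0→2→4 push 6
augment #4: 7→3→2→4 push 1
augment #5: 7→3→2→1→4 push 6
max flow = 32; residual-reachable set from 7 gives S-side
cut edges (S→T): {(0,4), (2,1), (2,4)} total cap 32

Min-cut arcs: {(0,4), (2,1), (2,4)} (total capacity 32)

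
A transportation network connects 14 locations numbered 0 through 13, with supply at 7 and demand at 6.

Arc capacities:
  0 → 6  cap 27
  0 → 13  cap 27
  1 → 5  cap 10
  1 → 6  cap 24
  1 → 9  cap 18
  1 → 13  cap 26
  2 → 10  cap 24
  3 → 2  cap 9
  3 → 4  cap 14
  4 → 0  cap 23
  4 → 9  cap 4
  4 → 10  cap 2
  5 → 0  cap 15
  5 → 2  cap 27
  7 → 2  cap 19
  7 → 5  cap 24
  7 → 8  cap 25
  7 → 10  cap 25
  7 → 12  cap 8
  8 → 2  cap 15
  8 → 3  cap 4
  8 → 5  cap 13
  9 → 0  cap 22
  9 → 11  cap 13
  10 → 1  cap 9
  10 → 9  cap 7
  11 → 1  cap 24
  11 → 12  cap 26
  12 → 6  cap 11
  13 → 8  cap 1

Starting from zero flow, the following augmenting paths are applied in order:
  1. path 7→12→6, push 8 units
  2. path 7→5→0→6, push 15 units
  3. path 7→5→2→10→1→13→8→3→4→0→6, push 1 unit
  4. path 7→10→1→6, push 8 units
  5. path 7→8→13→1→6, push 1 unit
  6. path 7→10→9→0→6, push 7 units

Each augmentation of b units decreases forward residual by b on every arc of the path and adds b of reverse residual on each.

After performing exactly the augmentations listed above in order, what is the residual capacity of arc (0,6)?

after path 1 (7→12→6, push 8): res(0,6)=27
after path 2 (7→5→0→6, push 15): res(0,6)=12
after path 3 (7→5→2→10→1→13→8→3→4→0→6, push 1): res(0,6)=11
after path 4 (7→10→1→6, push 8): res(0,6)=11
after path 5 (7→8→13→1→6, push 1): res(0,6)=11
after path 6 (7→10→9→0→6, push 7): res(0,6)=4

Residual capacity of (0,6): 4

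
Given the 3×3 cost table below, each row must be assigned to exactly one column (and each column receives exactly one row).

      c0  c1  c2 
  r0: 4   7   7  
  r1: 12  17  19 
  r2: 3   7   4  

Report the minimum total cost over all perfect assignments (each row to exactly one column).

optimal assignment: row0→col1 (cost 7), row1→col0 (cost 12), row2→col2 (cost 4)
total = 7 + 12 + 4 = 23

Minimum assignment cost: 23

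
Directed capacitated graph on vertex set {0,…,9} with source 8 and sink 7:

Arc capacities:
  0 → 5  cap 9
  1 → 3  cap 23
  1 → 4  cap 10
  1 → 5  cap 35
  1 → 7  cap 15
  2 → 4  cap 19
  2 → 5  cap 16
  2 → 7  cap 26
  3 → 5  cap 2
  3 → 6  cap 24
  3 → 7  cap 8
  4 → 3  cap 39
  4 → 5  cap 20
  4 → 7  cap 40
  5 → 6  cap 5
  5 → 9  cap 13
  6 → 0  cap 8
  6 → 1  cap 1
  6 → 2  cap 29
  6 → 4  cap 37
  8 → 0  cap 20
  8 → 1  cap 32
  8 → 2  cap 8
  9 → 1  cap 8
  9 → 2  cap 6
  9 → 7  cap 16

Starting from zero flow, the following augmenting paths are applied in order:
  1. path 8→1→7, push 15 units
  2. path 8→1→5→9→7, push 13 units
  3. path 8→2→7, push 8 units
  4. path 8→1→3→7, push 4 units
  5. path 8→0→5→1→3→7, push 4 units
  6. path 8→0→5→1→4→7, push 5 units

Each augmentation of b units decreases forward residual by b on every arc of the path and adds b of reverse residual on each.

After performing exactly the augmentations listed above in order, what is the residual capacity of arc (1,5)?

after path 1 (8→1→7, push 15): res(1,5)=35
after path 2 (8→1→5→9→7, push 13): res(1,5)=22
after path 3 (8→2→7, push 8): res(1,5)=22
after path 4 (8→1→3→7, push 4): res(1,5)=22
after path 5 (8→0→5→1→3→7, push 4): res(1,5)=26
after path 6 (8→0→5→1→4→7, push 5): res(1,5)=31

Residual capacity of (1,5): 31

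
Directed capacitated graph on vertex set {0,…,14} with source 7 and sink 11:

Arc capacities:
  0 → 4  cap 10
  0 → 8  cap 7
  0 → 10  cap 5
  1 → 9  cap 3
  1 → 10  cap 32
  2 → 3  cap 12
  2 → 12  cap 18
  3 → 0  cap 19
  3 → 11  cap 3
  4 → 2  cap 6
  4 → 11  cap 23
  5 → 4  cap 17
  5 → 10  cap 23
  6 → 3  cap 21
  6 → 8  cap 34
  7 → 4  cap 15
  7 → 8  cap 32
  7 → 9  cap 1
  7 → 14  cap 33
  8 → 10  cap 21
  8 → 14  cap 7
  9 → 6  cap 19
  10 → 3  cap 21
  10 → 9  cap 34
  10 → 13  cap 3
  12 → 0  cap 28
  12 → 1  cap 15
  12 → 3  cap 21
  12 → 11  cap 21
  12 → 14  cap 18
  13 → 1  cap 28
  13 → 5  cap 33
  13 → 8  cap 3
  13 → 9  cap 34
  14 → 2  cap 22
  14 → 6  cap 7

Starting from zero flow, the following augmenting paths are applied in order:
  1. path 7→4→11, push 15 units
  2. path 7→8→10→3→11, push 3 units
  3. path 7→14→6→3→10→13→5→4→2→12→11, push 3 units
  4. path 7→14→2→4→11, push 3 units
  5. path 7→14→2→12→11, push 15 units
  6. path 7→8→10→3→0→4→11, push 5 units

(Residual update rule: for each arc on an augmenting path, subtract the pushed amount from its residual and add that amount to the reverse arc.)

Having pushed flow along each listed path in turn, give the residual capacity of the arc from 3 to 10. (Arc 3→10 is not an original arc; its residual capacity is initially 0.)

after path 1 (7→4→11, push 15): res(3,10)=0
after path 2 (7→8→10→3→11, push 3): res(3,10)=3
after path 3 (7→14→6→3→10→13→5→4→2→12→11, push 3): res(3,10)=0
after path 4 (7→14→2→4→11, push 3): res(3,10)=0
after path 5 (7→14→2→12→11, push 15): res(3,10)=0
after path 6 (7→8→10→3→0→4→11, push 5): res(3,10)=5

Residual capacity of (3,10): 5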